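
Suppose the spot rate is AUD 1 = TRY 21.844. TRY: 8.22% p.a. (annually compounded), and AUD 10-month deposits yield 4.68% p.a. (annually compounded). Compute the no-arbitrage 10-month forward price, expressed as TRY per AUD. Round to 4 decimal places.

22.4579

T = 10/12 years.
TRY accumulates by (1 + 0.0822)^(10/12) = 1.06804514.
Growth of 1 AUD over T: (1 + 0.0468)^(10/12) = 1.0388506.
Forward (TRY per AUD) = 21.844 × 1.06804514 / 1.0388506 = 22.457876.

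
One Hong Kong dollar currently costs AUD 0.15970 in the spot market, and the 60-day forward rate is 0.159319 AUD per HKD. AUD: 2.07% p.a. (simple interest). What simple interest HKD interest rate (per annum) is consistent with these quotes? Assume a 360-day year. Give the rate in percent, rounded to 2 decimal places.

3.51%

T = 60/360 years.
CIP gives F = S · g_AUD/g_HKD, so g_AUD/g_HKD = 0.159319/0.1597 = 0.9976143.
AUD growth factor: 1 + 0.0207×60/360 = 1.003450.
Hence g_HKD = 1.0058497.
r = (1.0058497 − 1)/(60/360) = 0.035098 → 3.51%.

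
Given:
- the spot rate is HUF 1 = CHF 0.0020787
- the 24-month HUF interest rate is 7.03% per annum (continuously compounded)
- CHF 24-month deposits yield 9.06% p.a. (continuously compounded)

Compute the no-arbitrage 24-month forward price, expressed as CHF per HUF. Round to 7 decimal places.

0.0021648

T = 2 years.
CHF growth factor: e^(0.0906×2) = 1.1986549.
HUF accumulates by e^(0.0703×2) = 1.1509642.
Forward (CHF per HUF) = 0.0020787 × 1.1986549 / 1.1509642 = 0.002164832.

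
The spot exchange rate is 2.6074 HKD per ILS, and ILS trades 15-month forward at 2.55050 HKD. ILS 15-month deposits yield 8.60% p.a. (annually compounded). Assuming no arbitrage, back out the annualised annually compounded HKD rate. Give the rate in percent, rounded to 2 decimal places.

T = 15/12 years.
By CIP, F/S equals the HKD-to-ILS growth ratio: 2.5505/2.6074 = 0.9781775.
The ILS side grows by (1 + 0.0860)^(15/12) = 1.1086317.
So the HKD growth factor = 1.0844386.
r = 1.0844386^(12/15) − 1 = 0.066999 → 6.70%.

6.70%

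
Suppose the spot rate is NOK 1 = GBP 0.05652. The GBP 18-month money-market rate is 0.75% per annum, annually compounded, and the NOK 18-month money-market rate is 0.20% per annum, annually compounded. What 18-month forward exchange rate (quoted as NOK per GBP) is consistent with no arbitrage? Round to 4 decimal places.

17.5482

T = 18/12 years.
GBP accumulates by (1 + 0.0075)^(18/12) = 1.01127107.
Growth of 1 NOK over T: (1 + 0.0020)^(18/12) = 1.0030015.
CIP: F = S · (grow GBP)/(grow NOK) = 0.05652 × 1.01127107/1.0030015 = 0.056985997 GBP per NOK.
Invert for NOK per GBP: 1 / 0.056985997 = 17.5482.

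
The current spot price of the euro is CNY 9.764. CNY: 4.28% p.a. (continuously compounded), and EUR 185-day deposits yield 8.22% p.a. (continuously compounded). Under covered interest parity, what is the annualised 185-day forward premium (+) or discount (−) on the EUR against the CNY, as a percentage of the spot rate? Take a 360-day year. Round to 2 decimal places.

T = 185/360 years.
CIP forward (CNY per EUR) = 9.764 × 1.0222381/1.0431465 = 9.568294.
(F − S)/S ÷ T = (9.568294 − 9.764)/9.764/(185/360) = -0.039004 → -3.90%.

-3.90%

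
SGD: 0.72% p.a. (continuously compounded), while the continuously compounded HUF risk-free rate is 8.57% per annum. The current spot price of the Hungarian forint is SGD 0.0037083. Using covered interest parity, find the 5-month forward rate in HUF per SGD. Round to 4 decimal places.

278.6315

T = 5/12 years.
SGD growth factor: e^(0.0072×5/12) = 1.003004505.
HUF accumulates by e^(0.0857×5/12) = 1.036353533.
CIP: F = S · (grow SGD)/(grow HUF) = 0.0037083 × 1.003004505/1.036353533 = 0.00358896987 SGD per HUF.
Quoted the other way: 1/0.00358896987 = 278.6315 HUF per SGD.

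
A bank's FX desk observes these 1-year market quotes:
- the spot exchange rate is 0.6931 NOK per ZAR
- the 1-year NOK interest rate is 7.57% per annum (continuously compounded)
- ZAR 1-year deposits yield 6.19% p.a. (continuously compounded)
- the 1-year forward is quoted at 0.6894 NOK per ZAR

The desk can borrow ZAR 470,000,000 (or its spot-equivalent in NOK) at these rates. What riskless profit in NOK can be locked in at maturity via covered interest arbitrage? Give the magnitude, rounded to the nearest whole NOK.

NOK 6,665,705

T = 1 year.
Invest the ZAR and cover forward: 470,000,000 × 1.06385595381 × 0.6894 = NOK 344,708,478.44.
Convert at spot and invest in NOK: 470,000,000 × 0.6931 × 1.07863893393 = NOK 351,374,183.20.
The quoted forward undervalues ZAR, so borrow ZAR, convert to NOK at spot, deposit the NOK at 7.57%, and buy ZAR forward at 0.6894 to cover the loan.
Profit = 351,374,183.20 − 344,708,478.44 = NOK 6,665,705.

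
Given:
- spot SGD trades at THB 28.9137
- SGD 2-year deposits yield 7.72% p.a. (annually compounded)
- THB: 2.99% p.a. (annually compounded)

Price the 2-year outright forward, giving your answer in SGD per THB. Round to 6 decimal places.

T = 2 years.
THB growth factor: (1 + 0.0299)^2 = 1.060694.
SGD growth factor: (1 + 0.0772)^2 = 1.1603598.
So F = 28.9137 × 1.060694 / 1.1603598 = 26.43024 (THB/SGD).
Invert for SGD per THB: 1 / 26.43024 = 0.037835.

0.037835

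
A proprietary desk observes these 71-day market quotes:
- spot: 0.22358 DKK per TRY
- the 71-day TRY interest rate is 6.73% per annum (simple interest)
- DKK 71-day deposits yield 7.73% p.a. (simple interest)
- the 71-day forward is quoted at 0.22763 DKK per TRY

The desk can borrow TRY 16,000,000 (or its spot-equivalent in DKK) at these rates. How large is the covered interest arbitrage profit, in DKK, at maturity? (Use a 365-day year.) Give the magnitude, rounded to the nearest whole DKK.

DKK 58,690

T = 71/365 years.
Keep in TRY, deliver into the forward: 16,000,000·1.013091233·0.22763 = DKK 3,689,759.32.
Swap to DKK now, deposit: 16,000,000·0.22358·1.015036438 = DKK 3,631,069.55.
The quoted forward overvalues TRY, so borrow DKK, buy TRY at spot, deposit the TRY at 6.73%, and sell the proceeds forward at 0.22763.
Arbitrage profit = |3,689,759.32 − 3,631,069.55| = DKK 58,690.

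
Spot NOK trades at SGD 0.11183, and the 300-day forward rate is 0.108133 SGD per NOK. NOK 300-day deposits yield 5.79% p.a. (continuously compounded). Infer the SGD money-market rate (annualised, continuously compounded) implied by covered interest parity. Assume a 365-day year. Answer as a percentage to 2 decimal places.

T = 300/365 years.
By CIP, F/S equals the SGD-to-NOK growth ratio: 0.108133/0.11183 = 0.9669409.
The NOK side grows by e^(0.0579×300/365) = 1.0487396.
So the SGD growth factor = 1.0140692.
Take logs: ln 1.0140692 / (300/365) = 0.016998, so 1.70%.

1.70%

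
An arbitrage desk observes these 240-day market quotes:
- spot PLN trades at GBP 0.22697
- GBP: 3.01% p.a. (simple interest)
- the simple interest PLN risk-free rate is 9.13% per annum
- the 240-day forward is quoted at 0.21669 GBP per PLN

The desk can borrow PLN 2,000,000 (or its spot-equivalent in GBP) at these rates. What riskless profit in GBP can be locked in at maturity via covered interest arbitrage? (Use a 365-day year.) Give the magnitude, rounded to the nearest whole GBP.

T = 240/365 years.
Keep in PLN, deliver into the forward: 2,000,000·1.06003288·0.21669 = GBP 459,397.05.
Swap to GBP now, deposit: 2,000,000·0.22697·1.01979178 = GBP 462,924.28.
The quoted forward undervalues PLN, so borrow PLN, convert to GBP at spot, deposit the GBP at 3.01%, and buy PLN forward at 0.21669 to cover the loan.
Arbitrage profit = |459,397.05 − 462,924.28| = GBP 3,527.

GBP 3,527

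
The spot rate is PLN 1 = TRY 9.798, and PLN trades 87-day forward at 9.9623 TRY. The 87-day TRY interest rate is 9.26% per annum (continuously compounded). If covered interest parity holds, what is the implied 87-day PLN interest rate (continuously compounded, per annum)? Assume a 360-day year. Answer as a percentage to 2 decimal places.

2.38%

T = 87/360 years.
By CIP, F/S equals the TRY-to-PLN growth ratio: 9.9623/9.798 = 1.0167687.
The TRY side grows by e^(0.0926×87/360) = 1.0226306.
Hence g_PLN = 1.0057652.
r = ln(1.0057652)/(87/360) = 0.023787 → 2.38%.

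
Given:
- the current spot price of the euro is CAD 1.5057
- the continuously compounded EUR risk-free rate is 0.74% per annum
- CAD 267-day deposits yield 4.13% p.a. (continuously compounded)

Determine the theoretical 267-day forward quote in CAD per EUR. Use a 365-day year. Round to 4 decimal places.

T = 267/365 years.
CAD growth factor: e^(0.0413×267/365) = 1.0306722.
EUR accumulates by e^(0.0074×267/365) = 1.0054278.
So F = 1.5057 × 1.0306722 / 1.0054278 = 1.543505 (CAD/EUR).

1.5435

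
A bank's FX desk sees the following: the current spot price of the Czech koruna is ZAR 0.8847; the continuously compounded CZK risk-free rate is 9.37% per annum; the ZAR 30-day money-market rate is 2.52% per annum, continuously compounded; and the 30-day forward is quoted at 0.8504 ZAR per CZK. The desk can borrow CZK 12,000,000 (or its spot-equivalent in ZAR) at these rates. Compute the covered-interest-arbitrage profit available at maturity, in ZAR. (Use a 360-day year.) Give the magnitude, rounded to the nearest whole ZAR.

T = 30/360 years.
Keep in CZK, deliver into the forward: 12,000,000·1.0078388979·0.8504 = ZAR 10,284,794.39.
Swap to ZAR now, deposit: 12,000,000·0.8847·1.0021022065 = ZAR 10,638,717.87.
The quoted forward undervalues CZK, so borrow CZK, convert to ZAR at spot, deposit the ZAR at 2.52%, and buy CZK forward at 0.8504 to cover the loan.
The gap between the two covered legs is ZAR 353,923.

ZAR 353,923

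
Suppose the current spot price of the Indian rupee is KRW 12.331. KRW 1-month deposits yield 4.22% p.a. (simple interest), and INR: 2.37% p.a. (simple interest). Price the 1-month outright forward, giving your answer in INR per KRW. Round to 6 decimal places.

T = 1/12 years.
KRW growth factor: 1 + 0.0422×1/12 = 1.0035167.
INR accumulates by 1 + 0.0237×1/12 = 1.001975.
So F = 12.331 × 1.0035167 / 1.001975 = 12.34997 (KRW/INR).
Invert for INR per KRW: 1 / 12.34997 = 0.080972.

0.080972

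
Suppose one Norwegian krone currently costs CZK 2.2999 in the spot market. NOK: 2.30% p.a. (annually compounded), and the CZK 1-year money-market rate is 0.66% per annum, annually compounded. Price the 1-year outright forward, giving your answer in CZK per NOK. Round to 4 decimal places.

T = 1 year.
Growth of 1 CZK over T: (1 + 0.0066)^1 = 1.006600.
NOK accumulates by (1 + 0.0230)^1 = 1.023000.
Forward (CZK per NOK) = 2.2999 × 1.006600 / 1.023000 = 2.263030.

2.2630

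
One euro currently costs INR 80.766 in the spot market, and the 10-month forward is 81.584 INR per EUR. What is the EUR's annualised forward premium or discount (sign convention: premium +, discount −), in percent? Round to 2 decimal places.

T = 10/12 years.
Period premium: (81.584 − 80.766)/80.766 = 0.0101280.
Per annum: 0.0101280 / (10/12) = 0.012154 = 1.22%.

+1.22%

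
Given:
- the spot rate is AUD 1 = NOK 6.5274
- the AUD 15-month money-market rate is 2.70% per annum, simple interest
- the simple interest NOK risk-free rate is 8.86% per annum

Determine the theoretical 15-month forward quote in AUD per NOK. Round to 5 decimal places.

T = 15/12 years.
NOK growth factor: 1 + 0.0886×15/12 = 1.110750.
AUD accumulates by 1 + 0.0270×15/12 = 1.033750.
Forward (NOK per AUD) = 6.5274 × 1.110750 / 1.033750 = 7.013601.
Quoted the other way: 1/7.013601 = 0.14258 AUD per NOK.

0.14258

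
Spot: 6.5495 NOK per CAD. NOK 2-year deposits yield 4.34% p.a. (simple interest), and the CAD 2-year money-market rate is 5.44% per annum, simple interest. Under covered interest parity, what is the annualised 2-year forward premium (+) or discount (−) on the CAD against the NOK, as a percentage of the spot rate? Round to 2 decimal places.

T = 2 years.
No-arbitrage forward: 6.5495 × 1.086800 / 1.108800 = 6.4195496 NOK/CAD.
(F − S)/S ÷ T = (6.4195496 − 6.5495)/6.5495/2 = -0.009921 → -0.99%.

-0.99%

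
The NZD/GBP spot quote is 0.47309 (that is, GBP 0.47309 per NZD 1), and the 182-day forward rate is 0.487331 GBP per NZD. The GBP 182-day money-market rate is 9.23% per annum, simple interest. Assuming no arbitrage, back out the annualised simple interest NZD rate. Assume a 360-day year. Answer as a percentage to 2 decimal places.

3.18%

T = 182/360 years.
CIP gives F = S · g_GBP/g_NZD, so g_GBP/g_NZD = 0.487331/0.47309 = 1.0301021.
GBP growth factor: 1 + 0.0923×182/360 = 1.0466628.
Hence g_NZD = 1.0160768.
(1.0160768 − 1)/T = 0.031800, i.e. 3.18%.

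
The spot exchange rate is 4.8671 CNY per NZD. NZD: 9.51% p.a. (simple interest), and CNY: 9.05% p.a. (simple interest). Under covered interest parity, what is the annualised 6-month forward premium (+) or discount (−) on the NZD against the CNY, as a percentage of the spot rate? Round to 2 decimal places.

T = 6/12 years.
No-arbitrage forward: 4.8671 × 1.045250 / 1.047550 = 4.8564138 CNY/NZD.
Annualised premium = (F − S)/S × (1/T) = (4.8564138 − 4.8671)/4.8671 ÷ (6/12) = -0.44%.

-0.44%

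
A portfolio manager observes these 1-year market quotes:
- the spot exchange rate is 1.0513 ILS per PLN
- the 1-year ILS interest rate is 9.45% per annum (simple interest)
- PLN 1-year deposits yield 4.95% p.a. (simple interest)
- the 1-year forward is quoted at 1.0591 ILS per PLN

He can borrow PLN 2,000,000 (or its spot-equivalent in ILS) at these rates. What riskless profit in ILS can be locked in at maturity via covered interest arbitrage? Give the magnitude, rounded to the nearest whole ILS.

T = 1 year.
Keep in PLN, deliver into the forward: 2,000,000·1.049500·1.0591 = ILS 2,223,050.90.
Swap to ILS now, deposit: 2,000,000·1.0513·1.094500 = ILS 2,301,295.70.
The quoted forward undervalues PLN, so borrow PLN, convert to ILS at spot, deposit the ILS at 9.45%, and buy PLN forward at 1.0591 to cover the loan.
The gap between the two covered legs is ILS 78,245.

ILS 78,245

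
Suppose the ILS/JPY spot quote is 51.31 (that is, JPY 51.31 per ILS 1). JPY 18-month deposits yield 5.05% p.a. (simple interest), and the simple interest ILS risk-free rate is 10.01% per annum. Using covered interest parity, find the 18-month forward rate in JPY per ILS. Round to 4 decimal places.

47.9909

T = 18/12 years.
Growth of 1 JPY over T: 1 + 0.0505×18/12 = 1.075750.
Growth of 1 ILS over T: 1 + 0.1001×18/12 = 1.150150.
CIP: F = S · (grow JPY)/(grow ILS) = 51.31 × 1.075750/1.150150 = 47.990899 JPY per ILS.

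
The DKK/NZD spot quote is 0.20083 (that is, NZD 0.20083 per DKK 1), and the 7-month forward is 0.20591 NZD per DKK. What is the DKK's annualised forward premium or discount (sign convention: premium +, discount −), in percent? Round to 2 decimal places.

+4.34%

T = 7/12 years.
Period premium: (0.20591 − 0.20083)/0.20083 = 0.0252950.
Per annum: 0.0252950 / (7/12) = 0.043363 = 4.34%.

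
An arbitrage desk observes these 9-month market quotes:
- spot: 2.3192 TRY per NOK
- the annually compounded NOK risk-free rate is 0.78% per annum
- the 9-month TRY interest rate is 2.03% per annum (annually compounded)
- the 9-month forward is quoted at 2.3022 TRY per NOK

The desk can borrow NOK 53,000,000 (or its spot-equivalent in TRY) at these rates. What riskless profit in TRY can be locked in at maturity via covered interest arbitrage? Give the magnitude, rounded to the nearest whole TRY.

TRY 2,054,608

T = 9/12 years.
Route A — deposit NOK, sell forward: 53,000,000 × 1.00584431471 × 2.3022 = TRY 122,729,703.41.
Route B — convert at spot, deposit TRY: 53,000,000 × 2.3192 × 1.01518668965 = TRY 124,784,311.44.
The quoted forward undervalues NOK, so borrow NOK, convert to TRY at spot, deposit the TRY at 2.03%, and buy NOK forward at 2.3022 to cover the loan.
Profit = 124,784,311.44 − 122,729,703.41 = TRY 2,054,608.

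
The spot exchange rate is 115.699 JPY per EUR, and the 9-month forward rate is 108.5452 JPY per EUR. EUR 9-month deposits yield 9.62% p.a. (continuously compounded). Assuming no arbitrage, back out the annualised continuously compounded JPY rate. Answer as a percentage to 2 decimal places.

T = 9/12 years.
CIP gives F = S · g_JPY/g_EUR, so g_JPY/g_EUR = 108.5452/115.699 = 0.9381689.
EUR growth factor: e^(0.0962×9/12) = 1.0748166.
That pins the JPY growth at 1.0083595.
Take logs: ln 1.0083595 / (9/12) = 0.011100, so 1.11%.

1.11%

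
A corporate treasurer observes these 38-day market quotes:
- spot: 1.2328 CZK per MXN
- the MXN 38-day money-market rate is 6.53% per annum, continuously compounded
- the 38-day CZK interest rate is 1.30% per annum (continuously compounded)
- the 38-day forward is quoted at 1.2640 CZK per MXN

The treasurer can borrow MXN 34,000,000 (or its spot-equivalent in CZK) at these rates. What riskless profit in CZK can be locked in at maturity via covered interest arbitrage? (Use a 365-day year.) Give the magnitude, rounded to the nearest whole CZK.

T = 38/365 years.
Route A — deposit MXN, sell forward: 34,000,000 × 1.0068215174 × 1.2640 = CZK 43,269,161.53.
Route B — convert at spot, deposit CZK: 34,000,000 × 1.2328 × 1.001354341 = CZK 41,971,967.47.
The quoted forward overvalues MXN, so borrow CZK, buy MXN at spot, deposit the MXN at 6.53%, and sell the proceeds forward at 1.2640.
Profit = 43,269,161.53 − 41,971,967.47 = CZK 1,297,194.

CZK 1,297,194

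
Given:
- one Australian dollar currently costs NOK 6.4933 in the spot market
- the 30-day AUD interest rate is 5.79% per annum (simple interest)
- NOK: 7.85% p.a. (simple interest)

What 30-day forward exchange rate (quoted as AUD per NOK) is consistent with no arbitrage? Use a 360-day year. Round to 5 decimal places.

0.15374

T = 30/360 years.
Growth of 1 NOK over T: 1 + 0.0785×30/360 = 1.0065417.
AUD accumulates by 1 + 0.0579×30/360 = 1.004825.
So F = 6.4933 × 1.0065417 / 1.004825 = 6.504394 (NOK/AUD).
Invert for AUD per NOK: 1 / 6.504394 = 0.15374.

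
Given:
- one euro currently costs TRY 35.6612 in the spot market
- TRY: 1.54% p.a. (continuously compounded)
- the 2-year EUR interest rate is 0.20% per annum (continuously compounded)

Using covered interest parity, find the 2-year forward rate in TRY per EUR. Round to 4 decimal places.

T = 2 years.
Growth of 1 TRY over T: e^(0.0154×2) = 1.03127923.
EUR accumulates by e^(0.0020×2) = 1.00400801.
So F = 35.6612 × 1.03127923 / 1.00400801 = 36.629842 (TRY/EUR).

36.6298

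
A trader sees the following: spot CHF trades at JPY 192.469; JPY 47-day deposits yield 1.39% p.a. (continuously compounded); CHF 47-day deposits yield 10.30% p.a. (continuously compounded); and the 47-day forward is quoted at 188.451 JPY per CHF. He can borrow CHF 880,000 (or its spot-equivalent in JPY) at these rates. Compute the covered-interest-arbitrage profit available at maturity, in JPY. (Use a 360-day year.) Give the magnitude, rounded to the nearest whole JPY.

T = 47/360 years.
Invest the CHF and cover forward: 880,000 × 1.01353804275 × 188.451 = JPY 168,081,986.77.
Convert at spot and invest in JPY: 880,000 × 192.469 × 1.00181636983 = JPY 169,680,363.50.
The quoted forward undervalues CHF, so borrow CHF, convert to JPY at spot, deposit the JPY at 1.39%, and buy CHF forward at 188.451 to cover the loan.
Arbitrage profit = |168,081,986.77 − 169,680,363.50| = JPY 1,598,377.

JPY 1,598,377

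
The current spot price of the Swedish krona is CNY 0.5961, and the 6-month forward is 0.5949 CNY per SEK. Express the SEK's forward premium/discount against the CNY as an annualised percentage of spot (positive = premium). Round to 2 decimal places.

T = 6/12 years.
SEK trades forward at -0.20131% vs spot over the period.
×(1/T) gives -0.40% p.a.

-0.40%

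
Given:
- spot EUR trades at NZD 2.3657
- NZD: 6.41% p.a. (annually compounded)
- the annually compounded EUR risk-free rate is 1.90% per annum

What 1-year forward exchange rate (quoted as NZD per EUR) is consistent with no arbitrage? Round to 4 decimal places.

2.4704

T = 1 year.
NZD accumulates by (1 + 0.0641)^1 = 1.064100.
Growth of 1 EUR over T: (1 + 0.0190)^1 = 1.019000.
So F = 2.3657 × 1.064100 / 1.019000 = 2.470404 (NZD/EUR).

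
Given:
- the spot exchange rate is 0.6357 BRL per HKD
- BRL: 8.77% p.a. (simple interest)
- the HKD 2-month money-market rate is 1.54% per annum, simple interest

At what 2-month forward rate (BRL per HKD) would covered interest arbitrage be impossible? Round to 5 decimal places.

T = 2/12 years.
BRL growth factor: 1 + 0.0877×2/12 = 1.0146167.
HKD accumulates by 1 + 0.0154×2/12 = 1.0025667.
CIP: F = S · (grow BRL)/(grow HKD) = 0.6357 × 1.0146167/1.0025667 = 0.6433406 BRL per HKD.

0.64334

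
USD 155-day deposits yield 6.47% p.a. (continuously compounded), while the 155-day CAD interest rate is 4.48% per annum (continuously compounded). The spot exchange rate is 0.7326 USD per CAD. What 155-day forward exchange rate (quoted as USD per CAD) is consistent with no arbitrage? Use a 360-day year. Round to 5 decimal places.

0.73890

T = 155/360 years.
USD accumulates by e^(0.0647×155/360) = 1.0282486.
Growth of 1 CAD over T: e^(0.0448×155/360) = 1.0194761.
So F = 0.7326 × 1.0282486 / 1.0194761 = 0.7389040 (USD/CAD).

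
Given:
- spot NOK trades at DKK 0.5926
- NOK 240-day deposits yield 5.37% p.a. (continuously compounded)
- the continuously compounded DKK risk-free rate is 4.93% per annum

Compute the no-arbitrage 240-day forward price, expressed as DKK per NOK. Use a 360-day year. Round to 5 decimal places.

0.59086

T = 240/360 years.
DKK accumulates by e^(0.0493×240/360) = 1.0334127.
NOK accumulates by e^(0.0537×240/360) = 1.0364485.
So F = 0.5926 × 1.0334127 / 1.0364485 = 0.5908643 (DKK/NOK).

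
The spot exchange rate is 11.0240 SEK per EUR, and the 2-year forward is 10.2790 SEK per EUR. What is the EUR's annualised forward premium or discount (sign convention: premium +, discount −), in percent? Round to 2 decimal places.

-3.38%

T = 2 years.
Period premium: (10.2790 − 11.024)/11.024 = -0.0675798.
Per annum: -0.0675798 / 2 = -0.033790 = -3.38%.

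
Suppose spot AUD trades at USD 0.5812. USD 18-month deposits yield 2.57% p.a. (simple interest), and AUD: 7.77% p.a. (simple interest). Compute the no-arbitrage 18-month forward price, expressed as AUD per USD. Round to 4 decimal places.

1.8498

T = 18/12 years.
Growth of 1 USD over T: 1 + 0.0257×18/12 = 1.038550.
AUD accumulates by 1 + 0.0777×18/12 = 1.116550.
So F = 0.5812 × 1.038550 / 1.116550 = 0.5405985 (USD/AUD).
Quoted the other way: 1/0.5405985 = 1.8498 AUD per USD.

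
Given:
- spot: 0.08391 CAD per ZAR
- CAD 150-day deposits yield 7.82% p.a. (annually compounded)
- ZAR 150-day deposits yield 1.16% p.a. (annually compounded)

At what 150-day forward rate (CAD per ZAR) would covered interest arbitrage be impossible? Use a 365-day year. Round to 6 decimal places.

0.086138

T = 150/365 years.
CAD accumulates by (1 + 0.0782)^(150/365) = 1.031426.
Growth of 1 ZAR over T: (1 + 0.0116)^(150/365) = 1.0047509.
CIP: F = S · (grow CAD)/(grow ZAR) = 0.08391 × 1.031426/1.0047509 = 0.08613772 CAD per ZAR.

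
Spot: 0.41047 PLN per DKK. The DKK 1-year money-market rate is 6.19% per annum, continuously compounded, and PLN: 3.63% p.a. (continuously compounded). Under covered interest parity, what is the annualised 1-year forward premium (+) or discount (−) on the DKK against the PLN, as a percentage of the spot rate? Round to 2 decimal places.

T = 1 year.
No-arbitrage forward: 0.41047 × 1.0369669 / 1.063856 = 0.40009532 PLN/DKK.
(F − S)/S ÷ T = (0.40009532 − 0.41047)/0.41047/1 = -0.025275 → -2.53%.

-2.53%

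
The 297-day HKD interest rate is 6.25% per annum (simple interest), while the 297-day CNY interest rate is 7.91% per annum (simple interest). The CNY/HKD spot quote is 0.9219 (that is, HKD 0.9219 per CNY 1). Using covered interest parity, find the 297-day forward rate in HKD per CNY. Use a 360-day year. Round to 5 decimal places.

T = 297/360 years.
Growth of 1 HKD over T: 1 + 0.0625×297/360 = 1.0515625.
CNY growth factor: 1 + 0.0791×297/360 = 1.0652575.
So F = 0.9219 × 1.0515625 / 1.0652575 = 0.9100480 (HKD/CNY).

0.91005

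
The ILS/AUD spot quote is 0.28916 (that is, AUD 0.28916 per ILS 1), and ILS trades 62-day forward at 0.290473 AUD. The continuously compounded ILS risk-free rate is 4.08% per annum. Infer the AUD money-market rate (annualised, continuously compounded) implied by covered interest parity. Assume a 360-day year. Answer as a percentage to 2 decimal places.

6.71%

T = 62/360 years.
CIP gives F = S · g_AUD/g_ILS, so g_AUD/g_ILS = 0.290473/0.28916 = 1.0045407.
ILS growth factor: e^(0.0408×62/360) = 1.0070514.
That pins the AUD growth at 1.0116241.
r = ln(1.0116241)/(62/360) = 0.067106 → 6.71%.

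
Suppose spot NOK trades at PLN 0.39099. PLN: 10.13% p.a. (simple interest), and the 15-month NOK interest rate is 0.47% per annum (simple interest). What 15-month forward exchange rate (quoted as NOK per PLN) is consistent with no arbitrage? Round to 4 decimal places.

2.2835

T = 15/12 years.
PLN growth factor: 1 + 0.1013×15/12 = 1.126625.
Growth of 1 NOK over T: 1 + 0.0047×15/12 = 1.005875.
So F = 0.39099 × 1.126625 / 1.005875 = 0.4379263 (PLN/NOK).
Invert for NOK per PLN: 1 / 0.4379263 = 2.2835.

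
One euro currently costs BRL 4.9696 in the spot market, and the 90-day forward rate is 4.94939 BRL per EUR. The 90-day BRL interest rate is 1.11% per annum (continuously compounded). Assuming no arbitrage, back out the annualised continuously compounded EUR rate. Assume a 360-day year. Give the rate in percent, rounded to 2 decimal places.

2.74%

T = 90/360 years.
F/S = 4.94939/4.9696 = 0.9959333 = (growth of BRL) / (growth of EUR).
BRL growth factor: e^(0.0111×90/360) = 1.0027789.
That pins the EUR growth at 1.0068736.
Take logs: ln 1.0068736 / (90/360) = 0.027400, so 2.74%.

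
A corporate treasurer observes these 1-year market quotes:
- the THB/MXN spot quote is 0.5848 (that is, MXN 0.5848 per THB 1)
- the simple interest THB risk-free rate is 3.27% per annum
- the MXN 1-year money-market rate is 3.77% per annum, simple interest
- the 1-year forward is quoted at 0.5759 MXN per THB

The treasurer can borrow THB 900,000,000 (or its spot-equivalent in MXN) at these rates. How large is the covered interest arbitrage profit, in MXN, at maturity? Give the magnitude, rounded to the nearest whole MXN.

MXN 10,903,527

T = 1 year.
Keep in THB, deliver into the forward: 900,000,000·1.032700·0.5759 = MXN 535,258,737.00.
Swap to MXN now, deposit: 900,000,000·0.5848·1.037700 = MXN 546,162,264.00.
The quoted forward undervalues THB, so borrow THB, convert to MXN at spot, deposit the MXN at 3.77%, and buy THB forward at 0.5759 to cover the loan.
The gap between the two covered legs is MXN 10,903,527.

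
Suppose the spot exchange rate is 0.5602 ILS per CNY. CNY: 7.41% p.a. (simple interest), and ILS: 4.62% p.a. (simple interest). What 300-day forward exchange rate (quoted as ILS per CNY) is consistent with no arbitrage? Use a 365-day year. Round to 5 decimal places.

0.54809

T = 300/365 years.
Growth of 1 ILS over T: 1 + 0.0462×300/365 = 1.0379726.
CNY growth factor: 1 + 0.0741×300/365 = 1.0609041.
Forward (ILS per CNY) = 0.5602 × 1.0379726 / 1.0609041 = 0.5480912.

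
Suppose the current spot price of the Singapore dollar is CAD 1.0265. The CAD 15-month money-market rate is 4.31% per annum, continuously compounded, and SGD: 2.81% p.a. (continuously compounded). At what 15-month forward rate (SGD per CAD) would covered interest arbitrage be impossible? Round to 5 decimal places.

0.95609

T = 15/12 years.
CAD accumulates by e^(0.0431×15/12) = 1.0553527.
Growth of 1 SGD over T: e^(0.0281×15/12) = 1.0357492.
CIP: F = S · (grow CAD)/(grow SGD) = 1.0265 × 1.0553527/1.0357492 = 1.045928 CAD per SGD.
Invert for SGD per CAD: 1 / 1.045928 = 0.95609.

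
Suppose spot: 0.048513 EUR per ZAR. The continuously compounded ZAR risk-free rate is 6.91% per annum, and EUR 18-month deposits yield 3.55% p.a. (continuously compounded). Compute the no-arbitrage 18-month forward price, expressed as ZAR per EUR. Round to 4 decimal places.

21.6786

T = 18/12 years.
EUR accumulates by e^(0.0355×18/12) = 1.05469329.
Growth of 1 ZAR over T: e^(0.0691×18/12) = 1.10921216.
Forward (EUR per ZAR) = 0.048513 × 1.05469329 / 1.10921216 = 0.046128538.
Invert for ZAR per EUR: 1 / 0.046128538 = 21.6786.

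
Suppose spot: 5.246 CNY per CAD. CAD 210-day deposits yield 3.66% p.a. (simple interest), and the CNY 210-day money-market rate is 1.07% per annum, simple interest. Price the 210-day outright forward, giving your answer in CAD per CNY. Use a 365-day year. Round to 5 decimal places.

0.19344

T = 210/365 years.
Growth of 1 CNY over T: 1 + 0.0107×210/365 = 1.0061562.
Growth of 1 CAD over T: 1 + 0.0366×210/365 = 1.0210575.
Forward (CNY per CAD) = 5.246 × 1.0061562 / 1.0210575 = 5.169440.
Quoted the other way: 1/5.169440 = 0.19344 CAD per CNY.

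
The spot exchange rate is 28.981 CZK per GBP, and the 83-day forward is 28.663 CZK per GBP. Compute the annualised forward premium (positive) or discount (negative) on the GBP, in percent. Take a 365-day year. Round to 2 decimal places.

-4.83%

T = 83/365 years.
(F − S)/S = (28.663 − 28.981)/28.981 = -0.0109727.
×(1/T) gives -4.83% p.a.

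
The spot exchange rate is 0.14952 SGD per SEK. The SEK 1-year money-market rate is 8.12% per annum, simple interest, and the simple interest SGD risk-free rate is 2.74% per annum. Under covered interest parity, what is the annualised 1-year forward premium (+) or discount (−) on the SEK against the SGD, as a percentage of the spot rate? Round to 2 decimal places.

-4.98%

T = 1 year.
No-arbitrage forward: 0.14952 × 1.027400 / 1.081200 = 0.14207996 SGD/SEK.
(F − S)/S ÷ T = (0.14207996 − 0.14952)/0.14952/1 = -0.049759 → -4.98%.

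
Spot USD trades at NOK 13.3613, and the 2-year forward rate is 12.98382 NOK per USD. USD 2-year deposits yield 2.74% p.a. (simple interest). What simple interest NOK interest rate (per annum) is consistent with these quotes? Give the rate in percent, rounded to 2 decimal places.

T = 2 years.
By CIP, F/S equals the NOK-to-USD growth ratio: 12.98382/13.3613 = 0.9717483.
The USD side grows by 1 + 0.0274×2 = 1.054800.
That pins the NOK growth at 1.0250001.
r = (1.0250001 − 1)/2 = 0.012500 → 1.25%.

1.25%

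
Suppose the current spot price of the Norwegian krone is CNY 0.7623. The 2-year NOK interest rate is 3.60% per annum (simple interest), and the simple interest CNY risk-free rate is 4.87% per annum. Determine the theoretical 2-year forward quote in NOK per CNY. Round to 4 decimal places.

1.2815

T = 2 years.
CNY growth factor: 1 + 0.0487×2 = 1.097400.
Growth of 1 NOK over T: 1 + 0.0360×2 = 1.072000.
So F = 0.7623 × 1.097400 / 1.072000 = 0.7803620 (CNY/NOK).
Invert for NOK per CNY: 1 / 0.7803620 = 1.2815.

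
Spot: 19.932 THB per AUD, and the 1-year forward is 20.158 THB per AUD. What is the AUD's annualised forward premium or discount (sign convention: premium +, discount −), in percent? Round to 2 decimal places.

T = 1 year.
AUD trades forward at +1.13386% vs spot over the period.
Annualise by dividing by T: 0.0113386 / 1 = 0.011339 → 1.13%.

+1.13%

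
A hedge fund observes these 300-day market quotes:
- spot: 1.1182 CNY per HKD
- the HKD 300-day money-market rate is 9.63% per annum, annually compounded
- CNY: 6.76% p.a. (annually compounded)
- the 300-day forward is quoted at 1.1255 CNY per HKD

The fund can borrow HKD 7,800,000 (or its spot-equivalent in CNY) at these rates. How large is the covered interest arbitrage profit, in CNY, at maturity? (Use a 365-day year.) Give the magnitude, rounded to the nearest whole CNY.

T = 300/365 years.
Keep in HKD, deliver into the forward: 7,800,000·1.078496392·1.1255 = CNY 9,468,011.98.
Swap to CNY now, deposit: 7,800,000·1.1182·1.055235773 = CNY 9,203,724.20.
The quoted forward overvalues HKD, so borrow CNY, buy HKD at spot, deposit the HKD at 9.63%, and sell the proceeds forward at 1.1255.
Arbitrage profit = |9,468,011.98 − 9,203,724.20| = CNY 264,288.

CNY 264,288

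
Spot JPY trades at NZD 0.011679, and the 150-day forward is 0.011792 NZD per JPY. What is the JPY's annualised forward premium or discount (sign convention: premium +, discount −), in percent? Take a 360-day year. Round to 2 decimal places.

+2.32%

T = 150/360 years.
JPY trades forward at +0.96755% vs spot over the period.
×(1/T) gives 2.32% p.a.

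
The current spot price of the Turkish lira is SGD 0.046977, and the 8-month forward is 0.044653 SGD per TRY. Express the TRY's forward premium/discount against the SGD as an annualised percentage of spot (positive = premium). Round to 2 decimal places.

T = 8/12 years.
TRY trades forward at -4.94710% vs spot over the period.
Annualise by dividing by T: -0.0494710 / (8/12) = -0.074207 → -7.42%.

-7.42%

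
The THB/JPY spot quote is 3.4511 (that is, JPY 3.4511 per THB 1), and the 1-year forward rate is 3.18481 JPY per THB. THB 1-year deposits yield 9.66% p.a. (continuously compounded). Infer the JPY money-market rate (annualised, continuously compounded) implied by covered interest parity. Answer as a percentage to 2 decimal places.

1.63%

T = 1 year.
F/S = 3.18481/3.4511 = 0.9228391 = (growth of JPY) / (growth of THB).
The THB side grows by e^(0.0966×1) = 1.1014197.
That pins the JPY growth at 1.0164332.
r = ln(1.0164332)/1 = 0.016300 → 1.63%.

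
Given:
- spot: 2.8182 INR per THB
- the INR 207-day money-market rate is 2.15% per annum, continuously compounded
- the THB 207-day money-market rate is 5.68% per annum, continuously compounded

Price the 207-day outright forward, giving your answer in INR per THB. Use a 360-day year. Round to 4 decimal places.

2.7616

T = 207/360 years.
Growth of 1 INR over T: e^(0.0215×207/360) = 1.0124392.
Growth of 1 THB over T: e^(0.0568×207/360) = 1.0331992.
CIP: F = S · (grow INR)/(grow THB) = 2.8182 × 1.0124392/1.0331992 = 2.761574 INR per THB.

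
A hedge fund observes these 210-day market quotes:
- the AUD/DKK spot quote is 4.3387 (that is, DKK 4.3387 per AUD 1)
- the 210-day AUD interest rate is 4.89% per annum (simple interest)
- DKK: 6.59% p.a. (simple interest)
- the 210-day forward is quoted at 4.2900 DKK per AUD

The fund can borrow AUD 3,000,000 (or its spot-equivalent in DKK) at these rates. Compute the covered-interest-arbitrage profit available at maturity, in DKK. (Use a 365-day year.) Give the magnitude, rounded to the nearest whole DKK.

T = 210/365 years.
Route A — deposit AUD, sell forward: 3,000,000 × 1.0281342466 × 4.2900 = DKK 13,232,087.75.
Route B — convert at spot, deposit DKK: 3,000,000 × 4.3387 × 1.0379150685 = DKK 13,509,606.32.
The quoted forward undervalues AUD, so borrow AUD, convert to DKK at spot, deposit the DKK at 6.59%, and buy AUD forward at 4.2900 to cover the loan.
Arbitrage profit = |13,232,087.75 − 13,509,606.32| = DKK 277,519.

DKK 277,519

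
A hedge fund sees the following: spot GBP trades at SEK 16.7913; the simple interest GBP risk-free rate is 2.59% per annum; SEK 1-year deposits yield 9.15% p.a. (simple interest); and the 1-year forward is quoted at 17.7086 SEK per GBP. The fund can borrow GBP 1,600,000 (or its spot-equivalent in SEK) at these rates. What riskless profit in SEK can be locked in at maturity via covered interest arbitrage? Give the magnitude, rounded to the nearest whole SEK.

T = 1 year.
Keep in GBP, deliver into the forward: 1,600,000·1.025900·17.7086 = SEK 29,067,604.38.
Swap to SEK now, deposit: 1,600,000·16.7913·1.091500 = SEK 29,324,326.32.
The quoted forward undervalues GBP, so borrow GBP, convert to SEK at spot, deposit the SEK at 9.15%, and buy GBP forward at 17.7086 to cover the loan.
Profit = 29,324,326.32 − 29,067,604.38 = SEK 256,722.

SEK 256,722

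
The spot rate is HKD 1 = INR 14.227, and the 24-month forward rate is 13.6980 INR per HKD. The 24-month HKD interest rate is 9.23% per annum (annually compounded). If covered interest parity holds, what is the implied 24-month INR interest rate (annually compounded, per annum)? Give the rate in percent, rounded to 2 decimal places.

7.18%

T = 2 years.
F/S = 13.698/14.227 = 0.9628172 = (growth of INR) / (growth of HKD).
HKD growth factor: (1 + 0.0923)^2 = 1.1931193.
That pins the INR growth at 1.1487558.
Annualise: 1.1487558^(1/2) − 1 = 0.071800 = 7.18%.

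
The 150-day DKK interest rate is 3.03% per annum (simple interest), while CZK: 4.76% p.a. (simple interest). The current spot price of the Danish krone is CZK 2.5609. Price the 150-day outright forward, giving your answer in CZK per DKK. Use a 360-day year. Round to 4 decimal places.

2.5791

T = 150/360 years.
CZK growth factor: 1 + 0.0476×150/360 = 1.0198333.
Growth of 1 DKK over T: 1 + 0.0303×150/360 = 1.012625.
Forward (CZK per DKK) = 2.5609 × 1.0198333 / 1.012625 = 2.579130.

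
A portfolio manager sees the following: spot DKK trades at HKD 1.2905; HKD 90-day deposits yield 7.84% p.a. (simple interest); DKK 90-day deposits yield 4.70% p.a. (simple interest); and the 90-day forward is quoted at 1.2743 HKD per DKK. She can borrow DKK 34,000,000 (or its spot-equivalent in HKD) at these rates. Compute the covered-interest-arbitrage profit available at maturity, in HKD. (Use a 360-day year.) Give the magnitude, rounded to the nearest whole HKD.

T = 90/360 years.
Keep in DKK, deliver into the forward: 34,000,000·1.011750·1.2743 = HKD 43,835,282.85.
Swap to HKD now, deposit: 34,000,000·1.2905·1.019600 = HKD 44,736,989.20.
The quoted forward undervalues DKK, so borrow DKK, convert to HKD at spot, deposit the HKD at 7.84%, and buy DKK forward at 1.2743 to cover the loan.
Arbitrage profit = |43,835,282.85 − 44,736,989.20| = HKD 901,706.

HKD 901,706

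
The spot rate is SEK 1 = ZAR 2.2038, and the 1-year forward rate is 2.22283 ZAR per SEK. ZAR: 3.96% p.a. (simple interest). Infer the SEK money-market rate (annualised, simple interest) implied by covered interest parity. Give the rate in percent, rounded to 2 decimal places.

T = 1 year.
CIP gives F = S · g_ZAR/g_SEK, so g_ZAR/g_SEK = 2.22283/2.2038 = 1.0086351.
The ZAR side grows by 1 + 0.0396×1 = 1.039600.
So the SEK growth factor = 1.0306998.
(1.0306998 − 1)/T = 0.030700, i.e. 3.07%.

3.07%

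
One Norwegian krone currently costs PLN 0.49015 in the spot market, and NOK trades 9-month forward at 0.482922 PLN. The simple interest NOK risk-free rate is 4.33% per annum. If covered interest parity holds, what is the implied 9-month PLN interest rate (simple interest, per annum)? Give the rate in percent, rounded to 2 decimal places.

2.30%

T = 9/12 years.
By CIP, F/S equals the PLN-to-NOK growth ratio: 0.482922/0.49015 = 0.9852535.
The NOK side grows by 1 + 0.0433×9/12 = 1.032475.
Hence g_PLN = 1.0172496.
(1.0172496 − 1)/T = 0.022999, i.e. 2.30%.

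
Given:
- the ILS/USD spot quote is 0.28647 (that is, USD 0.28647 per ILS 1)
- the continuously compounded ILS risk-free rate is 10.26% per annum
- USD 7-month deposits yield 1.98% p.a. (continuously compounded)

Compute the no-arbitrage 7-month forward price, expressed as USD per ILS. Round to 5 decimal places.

T = 7/12 years.
USD accumulates by e^(0.0198×7/12) = 1.011617.
ILS accumulates by e^(0.1026×7/12) = 1.0616773.
Forward (USD per ILS) = 0.28647 × 1.011617 / 1.0616773 = 0.2729623.

0.27296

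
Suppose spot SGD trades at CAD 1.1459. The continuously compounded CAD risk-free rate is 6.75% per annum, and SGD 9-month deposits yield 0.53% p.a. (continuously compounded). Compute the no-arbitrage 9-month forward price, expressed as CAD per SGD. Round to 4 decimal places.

1.2006

T = 9/12 years.
CAD accumulates by e^(0.0675×9/12) = 1.0519283.
SGD growth factor: e^(0.0053×9/12) = 1.0039829.
CIP: F = S · (grow CAD)/(grow SGD) = 1.1459 × 1.0519283/1.0039829 = 1.200623 CAD per SGD.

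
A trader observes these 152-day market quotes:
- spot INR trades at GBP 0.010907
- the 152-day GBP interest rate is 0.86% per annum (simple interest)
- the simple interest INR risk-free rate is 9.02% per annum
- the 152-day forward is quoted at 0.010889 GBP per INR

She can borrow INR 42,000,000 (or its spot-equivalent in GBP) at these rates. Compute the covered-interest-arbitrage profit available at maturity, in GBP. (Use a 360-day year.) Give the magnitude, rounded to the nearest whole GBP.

GBP 14,998

T = 152/360 years.
Invest the INR and cover forward: 42,000,000 × 1.03808444 × 0.010889 = GBP 474,755.46.
Convert at spot and invest in GBP: 42,000,000 × 0.010907 × 1.00363111 = GBP 459,757.39.
The quoted forward overvalues INR, so borrow GBP, buy INR at spot, deposit the INR at 9.02%, and sell the proceeds forward at 0.010889.
The gap between the two covered legs is GBP 14,998.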